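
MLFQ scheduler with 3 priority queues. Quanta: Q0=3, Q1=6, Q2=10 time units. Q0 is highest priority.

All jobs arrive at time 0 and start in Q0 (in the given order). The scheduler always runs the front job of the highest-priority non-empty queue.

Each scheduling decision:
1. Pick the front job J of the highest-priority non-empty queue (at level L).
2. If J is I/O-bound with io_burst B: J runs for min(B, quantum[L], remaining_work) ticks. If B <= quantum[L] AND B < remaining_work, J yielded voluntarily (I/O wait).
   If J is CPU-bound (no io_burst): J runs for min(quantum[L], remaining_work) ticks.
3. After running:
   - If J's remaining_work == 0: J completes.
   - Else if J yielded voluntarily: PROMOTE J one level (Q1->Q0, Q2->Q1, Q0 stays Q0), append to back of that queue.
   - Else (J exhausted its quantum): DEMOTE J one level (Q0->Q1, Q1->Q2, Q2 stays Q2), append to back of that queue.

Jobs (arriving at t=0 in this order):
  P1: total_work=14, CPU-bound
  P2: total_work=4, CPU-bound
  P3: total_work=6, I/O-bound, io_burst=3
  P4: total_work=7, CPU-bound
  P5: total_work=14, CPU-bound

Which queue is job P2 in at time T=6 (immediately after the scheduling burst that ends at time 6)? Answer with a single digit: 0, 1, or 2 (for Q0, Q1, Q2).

Answer: 1

Derivation:
t=0-3: P1@Q0 runs 3, rem=11, quantum used, demote→Q1. Q0=[P2,P3,P4,P5] Q1=[P1] Q2=[]
t=3-6: P2@Q0 runs 3, rem=1, quantum used, demote→Q1. Q0=[P3,P4,P5] Q1=[P1,P2] Q2=[]
t=6-9: P3@Q0 runs 3, rem=3, I/O yield, promote→Q0. Q0=[P4,P5,P3] Q1=[P1,P2] Q2=[]
t=9-12: P4@Q0 runs 3, rem=4, quantum used, demote→Q1. Q0=[P5,P3] Q1=[P1,P2,P4] Q2=[]
t=12-15: P5@Q0 runs 3, rem=11, quantum used, demote→Q1. Q0=[P3] Q1=[P1,P2,P4,P5] Q2=[]
t=15-18: P3@Q0 runs 3, rem=0, completes. Q0=[] Q1=[P1,P2,P4,P5] Q2=[]
t=18-24: P1@Q1 runs 6, rem=5, quantum used, demote→Q2. Q0=[] Q1=[P2,P4,P5] Q2=[P1]
t=24-25: P2@Q1 runs 1, rem=0, completes. Q0=[] Q1=[P4,P5] Q2=[P1]
t=25-29: P4@Q1 runs 4, rem=0, completes. Q0=[] Q1=[P5] Q2=[P1]
t=29-35: P5@Q1 runs 6, rem=5, quantum used, demote→Q2. Q0=[] Q1=[] Q2=[P1,P5]
t=35-40: P1@Q2 runs 5, rem=0, completes. Q0=[] Q1=[] Q2=[P5]
t=40-45: P5@Q2 runs 5, rem=0, completes. Q0=[] Q1=[] Q2=[]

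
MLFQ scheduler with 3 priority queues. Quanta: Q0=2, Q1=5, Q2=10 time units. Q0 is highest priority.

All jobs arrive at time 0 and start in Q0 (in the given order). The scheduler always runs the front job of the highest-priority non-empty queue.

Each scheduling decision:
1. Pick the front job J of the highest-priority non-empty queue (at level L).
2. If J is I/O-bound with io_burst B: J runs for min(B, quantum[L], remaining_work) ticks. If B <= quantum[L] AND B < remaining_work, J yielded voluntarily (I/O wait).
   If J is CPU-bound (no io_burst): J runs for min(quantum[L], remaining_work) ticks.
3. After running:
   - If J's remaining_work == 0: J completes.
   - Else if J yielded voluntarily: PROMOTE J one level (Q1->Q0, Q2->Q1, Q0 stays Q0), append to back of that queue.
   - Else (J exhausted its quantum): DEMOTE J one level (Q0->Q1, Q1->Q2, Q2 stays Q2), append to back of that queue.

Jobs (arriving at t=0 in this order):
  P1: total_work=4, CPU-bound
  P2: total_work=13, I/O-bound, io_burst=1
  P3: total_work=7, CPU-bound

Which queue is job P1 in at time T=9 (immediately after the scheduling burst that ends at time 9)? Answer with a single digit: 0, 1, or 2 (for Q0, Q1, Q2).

t=0-2: P1@Q0 runs 2, rem=2, quantum used, demote→Q1. Q0=[P2,P3] Q1=[P1] Q2=[]
t=2-3: P2@Q0 runs 1, rem=12, I/O yield, promote→Q0. Q0=[P3,P2] Q1=[P1] Q2=[]
t=3-5: P3@Q0 runs 2, rem=5, quantum used, demote→Q1. Q0=[P2] Q1=[P1,P3] Q2=[]
t=5-6: P2@Q0 runs 1, rem=11, I/O yield, promote→Q0. Q0=[P2] Q1=[P1,P3] Q2=[]
t=6-7: P2@Q0 runs 1, rem=10, I/O yield, promote→Q0. Q0=[P2] Q1=[P1,P3] Q2=[]
t=7-8: P2@Q0 runs 1, rem=9, I/O yield, promote→Q0. Q0=[P2] Q1=[P1,P3] Q2=[]
t=8-9: P2@Q0 runs 1, rem=8, I/O yield, promote→Q0. Q0=[P2] Q1=[P1,P3] Q2=[]
t=9-10: P2@Q0 runs 1, rem=7, I/O yield, promote→Q0. Q0=[P2] Q1=[P1,P3] Q2=[]
t=10-11: P2@Q0 runs 1, rem=6, I/O yield, promote→Q0. Q0=[P2] Q1=[P1,P3] Q2=[]
t=11-12: P2@Q0 runs 1, rem=5, I/O yield, promote→Q0. Q0=[P2] Q1=[P1,P3] Q2=[]
t=12-13: P2@Q0 runs 1, rem=4, I/O yield, promote→Q0. Q0=[P2] Q1=[P1,P3] Q2=[]
t=13-14: P2@Q0 runs 1, rem=3, I/O yield, promote→Q0. Q0=[P2] Q1=[P1,P3] Q2=[]
t=14-15: P2@Q0 runs 1, rem=2, I/O yield, promote→Q0. Q0=[P2] Q1=[P1,P3] Q2=[]
t=15-16: P2@Q0 runs 1, rem=1, I/O yield, promote→Q0. Q0=[P2] Q1=[P1,P3] Q2=[]
t=16-17: P2@Q0 runs 1, rem=0, completes. Q0=[] Q1=[P1,P3] Q2=[]
t=17-19: P1@Q1 runs 2, rem=0, completes. Q0=[] Q1=[P3] Q2=[]
t=19-24: P3@Q1 runs 5, rem=0, completes. Q0=[] Q1=[] Q2=[]

Answer: 1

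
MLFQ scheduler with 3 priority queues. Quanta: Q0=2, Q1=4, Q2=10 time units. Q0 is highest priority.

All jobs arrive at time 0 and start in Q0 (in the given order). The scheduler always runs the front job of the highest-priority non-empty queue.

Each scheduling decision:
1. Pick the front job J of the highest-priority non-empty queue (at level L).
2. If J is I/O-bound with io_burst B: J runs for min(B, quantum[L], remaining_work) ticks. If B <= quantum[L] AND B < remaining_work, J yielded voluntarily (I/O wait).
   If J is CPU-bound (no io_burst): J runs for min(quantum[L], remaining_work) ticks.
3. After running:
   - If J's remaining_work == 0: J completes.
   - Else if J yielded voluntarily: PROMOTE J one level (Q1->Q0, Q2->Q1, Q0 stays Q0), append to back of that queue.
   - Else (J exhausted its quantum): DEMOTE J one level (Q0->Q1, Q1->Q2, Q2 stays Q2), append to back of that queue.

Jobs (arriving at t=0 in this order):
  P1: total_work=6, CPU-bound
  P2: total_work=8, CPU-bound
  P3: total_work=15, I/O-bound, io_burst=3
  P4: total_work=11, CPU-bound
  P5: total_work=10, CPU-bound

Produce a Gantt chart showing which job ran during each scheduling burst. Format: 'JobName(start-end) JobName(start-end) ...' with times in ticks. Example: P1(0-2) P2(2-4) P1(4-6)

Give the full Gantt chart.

Answer: P1(0-2) P2(2-4) P3(4-6) P4(6-8) P5(8-10) P1(10-14) P2(14-18) P3(18-21) P3(21-23) P4(23-27) P5(27-31) P3(31-34) P3(34-36) P3(36-39) P2(39-41) P4(41-46) P5(46-50)

Derivation:
t=0-2: P1@Q0 runs 2, rem=4, quantum used, demote→Q1. Q0=[P2,P3,P4,P5] Q1=[P1] Q2=[]
t=2-4: P2@Q0 runs 2, rem=6, quantum used, demote→Q1. Q0=[P3,P4,P5] Q1=[P1,P2] Q2=[]
t=4-6: P3@Q0 runs 2, rem=13, quantum used, demote→Q1. Q0=[P4,P5] Q1=[P1,P2,P3] Q2=[]
t=6-8: P4@Q0 runs 2, rem=9, quantum used, demote→Q1. Q0=[P5] Q1=[P1,P2,P3,P4] Q2=[]
t=8-10: P5@Q0 runs 2, rem=8, quantum used, demote→Q1. Q0=[] Q1=[P1,P2,P3,P4,P5] Q2=[]
t=10-14: P1@Q1 runs 4, rem=0, completes. Q0=[] Q1=[P2,P3,P4,P5] Q2=[]
t=14-18: P2@Q1 runs 4, rem=2, quantum used, demote→Q2. Q0=[] Q1=[P3,P4,P5] Q2=[P2]
t=18-21: P3@Q1 runs 3, rem=10, I/O yield, promote→Q0. Q0=[P3] Q1=[P4,P5] Q2=[P2]
t=21-23: P3@Q0 runs 2, rem=8, quantum used, demote→Q1. Q0=[] Q1=[P4,P5,P3] Q2=[P2]
t=23-27: P4@Q1 runs 4, rem=5, quantum used, demote→Q2. Q0=[] Q1=[P5,P3] Q2=[P2,P4]
t=27-31: P5@Q1 runs 4, rem=4, quantum used, demote→Q2. Q0=[] Q1=[P3] Q2=[P2,P4,P5]
t=31-34: P3@Q1 runs 3, rem=5, I/O yield, promote→Q0. Q0=[P3] Q1=[] Q2=[P2,P4,P5]
t=34-36: P3@Q0 runs 2, rem=3, quantum used, demote→Q1. Q0=[] Q1=[P3] Q2=[P2,P4,P5]
t=36-39: P3@Q1 runs 3, rem=0, completes. Q0=[] Q1=[] Q2=[P2,P4,P5]
t=39-41: P2@Q2 runs 2, rem=0, completes. Q0=[] Q1=[] Q2=[P4,P5]
t=41-46: P4@Q2 runs 5, rem=0, completes. Q0=[] Q1=[] Q2=[P5]
t=46-50: P5@Q2 runs 4, rem=0, completes. Q0=[] Q1=[] Q2=[]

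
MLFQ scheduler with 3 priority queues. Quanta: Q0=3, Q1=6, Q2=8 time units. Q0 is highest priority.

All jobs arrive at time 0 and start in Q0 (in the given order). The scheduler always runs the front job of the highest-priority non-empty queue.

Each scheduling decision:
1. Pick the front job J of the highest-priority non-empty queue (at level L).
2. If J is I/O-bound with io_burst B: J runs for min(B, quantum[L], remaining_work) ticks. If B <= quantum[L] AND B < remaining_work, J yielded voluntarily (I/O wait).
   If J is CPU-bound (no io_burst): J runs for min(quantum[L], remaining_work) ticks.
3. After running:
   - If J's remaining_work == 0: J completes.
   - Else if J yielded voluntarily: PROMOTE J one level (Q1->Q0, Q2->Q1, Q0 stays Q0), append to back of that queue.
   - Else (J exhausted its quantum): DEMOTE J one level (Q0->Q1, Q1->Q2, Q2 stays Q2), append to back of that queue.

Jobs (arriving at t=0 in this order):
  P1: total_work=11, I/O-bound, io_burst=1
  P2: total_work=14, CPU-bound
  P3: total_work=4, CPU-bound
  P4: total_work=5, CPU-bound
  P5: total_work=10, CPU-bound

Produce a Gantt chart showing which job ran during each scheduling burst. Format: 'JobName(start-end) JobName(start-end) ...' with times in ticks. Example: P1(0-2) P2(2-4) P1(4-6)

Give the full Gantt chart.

Answer: P1(0-1) P2(1-4) P3(4-7) P4(7-10) P5(10-13) P1(13-14) P1(14-15) P1(15-16) P1(16-17) P1(17-18) P1(18-19) P1(19-20) P1(20-21) P1(21-22) P1(22-23) P2(23-29) P3(29-30) P4(30-32) P5(32-38) P2(38-43) P5(43-44)

Derivation:
t=0-1: P1@Q0 runs 1, rem=10, I/O yield, promote→Q0. Q0=[P2,P3,P4,P5,P1] Q1=[] Q2=[]
t=1-4: P2@Q0 runs 3, rem=11, quantum used, demote→Q1. Q0=[P3,P4,P5,P1] Q1=[P2] Q2=[]
t=4-7: P3@Q0 runs 3, rem=1, quantum used, demote→Q1. Q0=[P4,P5,P1] Q1=[P2,P3] Q2=[]
t=7-10: P4@Q0 runs 3, rem=2, quantum used, demote→Q1. Q0=[P5,P1] Q1=[P2,P3,P4] Q2=[]
t=10-13: P5@Q0 runs 3, rem=7, quantum used, demote→Q1. Q0=[P1] Q1=[P2,P3,P4,P5] Q2=[]
t=13-14: P1@Q0 runs 1, rem=9, I/O yield, promote→Q0. Q0=[P1] Q1=[P2,P3,P4,P5] Q2=[]
t=14-15: P1@Q0 runs 1, rem=8, I/O yield, promote→Q0. Q0=[P1] Q1=[P2,P3,P4,P5] Q2=[]
t=15-16: P1@Q0 runs 1, rem=7, I/O yield, promote→Q0. Q0=[P1] Q1=[P2,P3,P4,P5] Q2=[]
t=16-17: P1@Q0 runs 1, rem=6, I/O yield, promote→Q0. Q0=[P1] Q1=[P2,P3,P4,P5] Q2=[]
t=17-18: P1@Q0 runs 1, rem=5, I/O yield, promote→Q0. Q0=[P1] Q1=[P2,P3,P4,P5] Q2=[]
t=18-19: P1@Q0 runs 1, rem=4, I/O yield, promote→Q0. Q0=[P1] Q1=[P2,P3,P4,P5] Q2=[]
t=19-20: P1@Q0 runs 1, rem=3, I/O yield, promote→Q0. Q0=[P1] Q1=[P2,P3,P4,P5] Q2=[]
t=20-21: P1@Q0 runs 1, rem=2, I/O yield, promote→Q0. Q0=[P1] Q1=[P2,P3,P4,P5] Q2=[]
t=21-22: P1@Q0 runs 1, rem=1, I/O yield, promote→Q0. Q0=[P1] Q1=[P2,P3,P4,P5] Q2=[]
t=22-23: P1@Q0 runs 1, rem=0, completes. Q0=[] Q1=[P2,P3,P4,P5] Q2=[]
t=23-29: P2@Q1 runs 6, rem=5, quantum used, demote→Q2. Q0=[] Q1=[P3,P4,P5] Q2=[P2]
t=29-30: P3@Q1 runs 1, rem=0, completes. Q0=[] Q1=[P4,P5] Q2=[P2]
t=30-32: P4@Q1 runs 2, rem=0, completes. Q0=[] Q1=[P5] Q2=[P2]
t=32-38: P5@Q1 runs 6, rem=1, quantum used, demote→Q2. Q0=[] Q1=[] Q2=[P2,P5]
t=38-43: P2@Q2 runs 5, rem=0, completes. Q0=[] Q1=[] Q2=[P5]
t=43-44: P5@Q2 runs 1, rem=0, completes. Q0=[] Q1=[] Q2=[]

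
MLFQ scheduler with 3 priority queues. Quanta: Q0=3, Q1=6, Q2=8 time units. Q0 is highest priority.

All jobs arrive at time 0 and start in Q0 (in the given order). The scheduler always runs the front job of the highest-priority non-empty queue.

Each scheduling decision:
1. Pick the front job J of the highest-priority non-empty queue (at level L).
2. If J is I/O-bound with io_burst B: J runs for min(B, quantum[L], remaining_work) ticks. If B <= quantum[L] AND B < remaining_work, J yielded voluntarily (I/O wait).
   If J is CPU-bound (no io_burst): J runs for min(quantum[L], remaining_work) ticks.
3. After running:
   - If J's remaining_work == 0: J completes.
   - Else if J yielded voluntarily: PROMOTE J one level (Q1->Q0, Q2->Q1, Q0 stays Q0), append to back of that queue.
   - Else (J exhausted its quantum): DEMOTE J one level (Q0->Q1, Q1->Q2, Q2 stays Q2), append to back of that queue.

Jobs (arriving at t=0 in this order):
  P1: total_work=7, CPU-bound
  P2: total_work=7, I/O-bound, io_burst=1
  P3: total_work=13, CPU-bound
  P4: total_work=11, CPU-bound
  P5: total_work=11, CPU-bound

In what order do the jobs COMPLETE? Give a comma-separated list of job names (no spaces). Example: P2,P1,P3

t=0-3: P1@Q0 runs 3, rem=4, quantum used, demote→Q1. Q0=[P2,P3,P4,P5] Q1=[P1] Q2=[]
t=3-4: P2@Q0 runs 1, rem=6, I/O yield, promote→Q0. Q0=[P3,P4,P5,P2] Q1=[P1] Q2=[]
t=4-7: P3@Q0 runs 3, rem=10, quantum used, demote→Q1. Q0=[P4,P5,P2] Q1=[P1,P3] Q2=[]
t=7-10: P4@Q0 runs 3, rem=8, quantum used, demote→Q1. Q0=[P5,P2] Q1=[P1,P3,P4] Q2=[]
t=10-13: P5@Q0 runs 3, rem=8, quantum used, demote→Q1. Q0=[P2] Q1=[P1,P3,P4,P5] Q2=[]
t=13-14: P2@Q0 runs 1, rem=5, I/O yield, promote→Q0. Q0=[P2] Q1=[P1,P3,P4,P5] Q2=[]
t=14-15: P2@Q0 runs 1, rem=4, I/O yield, promote→Q0. Q0=[P2] Q1=[P1,P3,P4,P5] Q2=[]
t=15-16: P2@Q0 runs 1, rem=3, I/O yield, promote→Q0. Q0=[P2] Q1=[P1,P3,P4,P5] Q2=[]
t=16-17: P2@Q0 runs 1, rem=2, I/O yield, promote→Q0. Q0=[P2] Q1=[P1,P3,P4,P5] Q2=[]
t=17-18: P2@Q0 runs 1, rem=1, I/O yield, promote→Q0. Q0=[P2] Q1=[P1,P3,P4,P5] Q2=[]
t=18-19: P2@Q0 runs 1, rem=0, completes. Q0=[] Q1=[P1,P3,P4,P5] Q2=[]
t=19-23: P1@Q1 runs 4, rem=0, completes. Q0=[] Q1=[P3,P4,P5] Q2=[]
t=23-29: P3@Q1 runs 6, rem=4, quantum used, demote→Q2. Q0=[] Q1=[P4,P5] Q2=[P3]
t=29-35: P4@Q1 runs 6, rem=2, quantum used, demote→Q2. Q0=[] Q1=[P5] Q2=[P3,P4]
t=35-41: P5@Q1 runs 6, rem=2, quantum used, demote→Q2. Q0=[] Q1=[] Q2=[P3,P4,P5]
t=41-45: P3@Q2 runs 4, rem=0, completes. Q0=[] Q1=[] Q2=[P4,P5]
t=45-47: P4@Q2 runs 2, rem=0, completes. Q0=[] Q1=[] Q2=[P5]
t=47-49: P5@Q2 runs 2, rem=0, completes. Q0=[] Q1=[] Q2=[]

Answer: P2,P1,P3,P4,P5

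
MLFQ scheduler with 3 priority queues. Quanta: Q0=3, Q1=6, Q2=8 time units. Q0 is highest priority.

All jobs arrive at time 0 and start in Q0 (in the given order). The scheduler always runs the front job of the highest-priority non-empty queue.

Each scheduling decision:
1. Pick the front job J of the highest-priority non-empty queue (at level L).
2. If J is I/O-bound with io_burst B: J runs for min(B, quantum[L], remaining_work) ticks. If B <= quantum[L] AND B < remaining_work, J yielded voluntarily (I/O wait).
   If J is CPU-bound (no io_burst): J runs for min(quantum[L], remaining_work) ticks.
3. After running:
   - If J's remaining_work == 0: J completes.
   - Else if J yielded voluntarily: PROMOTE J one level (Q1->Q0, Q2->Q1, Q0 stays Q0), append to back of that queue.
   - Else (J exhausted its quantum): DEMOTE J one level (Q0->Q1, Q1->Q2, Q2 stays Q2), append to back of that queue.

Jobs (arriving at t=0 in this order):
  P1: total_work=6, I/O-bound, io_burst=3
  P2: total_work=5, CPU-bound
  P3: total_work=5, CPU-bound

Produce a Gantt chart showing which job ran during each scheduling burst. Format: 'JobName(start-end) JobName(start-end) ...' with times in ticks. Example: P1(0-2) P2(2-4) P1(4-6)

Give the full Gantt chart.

t=0-3: P1@Q0 runs 3, rem=3, I/O yield, promote→Q0. Q0=[P2,P3,P1] Q1=[] Q2=[]
t=3-6: P2@Q0 runs 3, rem=2, quantum used, demote→Q1. Q0=[P3,P1] Q1=[P2] Q2=[]
t=6-9: P3@Q0 runs 3, rem=2, quantum used, demote→Q1. Q0=[P1] Q1=[P2,P3] Q2=[]
t=9-12: P1@Q0 runs 3, rem=0, completes. Q0=[] Q1=[P2,P3] Q2=[]
t=12-14: P2@Q1 runs 2, rem=0, completes. Q0=[] Q1=[P3] Q2=[]
t=14-16: P3@Q1 runs 2, rem=0, completes. Q0=[] Q1=[] Q2=[]

Answer: P1(0-3) P2(3-6) P3(6-9) P1(9-12) P2(12-14) P3(14-16)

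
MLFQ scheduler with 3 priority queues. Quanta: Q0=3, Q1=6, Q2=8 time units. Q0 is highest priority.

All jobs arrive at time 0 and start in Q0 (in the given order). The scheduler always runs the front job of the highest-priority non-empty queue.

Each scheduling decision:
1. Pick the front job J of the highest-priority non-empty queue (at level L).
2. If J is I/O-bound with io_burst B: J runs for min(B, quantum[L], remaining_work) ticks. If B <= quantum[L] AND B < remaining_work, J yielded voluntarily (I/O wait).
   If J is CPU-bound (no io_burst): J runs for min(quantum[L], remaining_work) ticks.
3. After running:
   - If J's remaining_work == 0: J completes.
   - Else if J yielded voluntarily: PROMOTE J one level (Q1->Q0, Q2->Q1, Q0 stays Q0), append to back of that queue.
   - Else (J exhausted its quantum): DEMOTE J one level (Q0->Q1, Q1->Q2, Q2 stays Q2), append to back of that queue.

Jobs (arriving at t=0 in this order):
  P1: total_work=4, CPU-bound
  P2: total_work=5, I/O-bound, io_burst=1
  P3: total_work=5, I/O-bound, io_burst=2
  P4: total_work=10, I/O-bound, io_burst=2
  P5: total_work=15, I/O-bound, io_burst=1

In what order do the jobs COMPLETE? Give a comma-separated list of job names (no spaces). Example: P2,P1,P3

t=0-3: P1@Q0 runs 3, rem=1, quantum used, demote→Q1. Q0=[P2,P3,P4,P5] Q1=[P1] Q2=[]
t=3-4: P2@Q0 runs 1, rem=4, I/O yield, promote→Q0. Q0=[P3,P4,P5,P2] Q1=[P1] Q2=[]
t=4-6: P3@Q0 runs 2, rem=3, I/O yield, promote→Q0. Q0=[P4,P5,P2,P3] Q1=[P1] Q2=[]
t=6-8: P4@Q0 runs 2, rem=8, I/O yield, promote→Q0. Q0=[P5,P2,P3,P4] Q1=[P1] Q2=[]
t=8-9: P5@Q0 runs 1, rem=14, I/O yield, promote→Q0. Q0=[P2,P3,P4,P5] Q1=[P1] Q2=[]
t=9-10: P2@Q0 runs 1, rem=3, I/O yield, promote→Q0. Q0=[P3,P4,P5,P2] Q1=[P1] Q2=[]
t=10-12: P3@Q0 runs 2, rem=1, I/O yield, promote→Q0. Q0=[P4,P5,P2,P3] Q1=[P1] Q2=[]
t=12-14: P4@Q0 runs 2, rem=6, I/O yield, promote→Q0. Q0=[P5,P2,P3,P4] Q1=[P1] Q2=[]
t=14-15: P5@Q0 runs 1, rem=13, I/O yield, promote→Q0. Q0=[P2,P3,P4,P5] Q1=[P1] Q2=[]
t=15-16: P2@Q0 runs 1, rem=2, I/O yield, promote→Q0. Q0=[P3,P4,P5,P2] Q1=[P1] Q2=[]
t=16-17: P3@Q0 runs 1, rem=0, completes. Q0=[P4,P5,P2] Q1=[P1] Q2=[]
t=17-19: P4@Q0 runs 2, rem=4, I/O yield, promote→Q0. Q0=[P5,P2,P4] Q1=[P1] Q2=[]
t=19-20: P5@Q0 runs 1, rem=12, I/O yield, promote→Q0. Q0=[P2,P4,P5] Q1=[P1] Q2=[]
t=20-21: P2@Q0 runs 1, rem=1, I/O yield, promote→Q0. Q0=[P4,P5,P2] Q1=[P1] Q2=[]
t=21-23: P4@Q0 runs 2, rem=2, I/O yield, promote→Q0. Q0=[P5,P2,P4] Q1=[P1] Q2=[]
t=23-24: P5@Q0 runs 1, rem=11, I/O yield, promote→Q0. Q0=[P2,P4,P5] Q1=[P1] Q2=[]
t=24-25: P2@Q0 runs 1, rem=0, completes. Q0=[P4,P5] Q1=[P1] Q2=[]
t=25-27: P4@Q0 runs 2, rem=0, completes. Q0=[P5] Q1=[P1] Q2=[]
t=27-28: P5@Q0 runs 1, rem=10, I/O yield, promote→Q0. Q0=[P5] Q1=[P1] Q2=[]
t=28-29: P5@Q0 runs 1, rem=9, I/O yield, promote→Q0. Q0=[P5] Q1=[P1] Q2=[]
t=29-30: P5@Q0 runs 1, rem=8, I/O yield, promote→Q0. Q0=[P5] Q1=[P1] Q2=[]
t=30-31: P5@Q0 runs 1, rem=7, I/O yield, promote→Q0. Q0=[P5] Q1=[P1] Q2=[]
t=31-32: P5@Q0 runs 1, rem=6, I/O yield, promote→Q0. Q0=[P5] Q1=[P1] Q2=[]
t=32-33: P5@Q0 runs 1, rem=5, I/O yield, promote→Q0. Q0=[P5] Q1=[P1] Q2=[]
t=33-34: P5@Q0 runs 1, rem=4, I/O yield, promote→Q0. Q0=[P5] Q1=[P1] Q2=[]
t=34-35: P5@Q0 runs 1, rem=3, I/O yield, promote→Q0. Q0=[P5] Q1=[P1] Q2=[]
t=35-36: P5@Q0 runs 1, rem=2, I/O yield, promote→Q0. Q0=[P5] Q1=[P1] Q2=[]
t=36-37: P5@Q0 runs 1, rem=1, I/O yield, promote→Q0. Q0=[P5] Q1=[P1] Q2=[]
t=37-38: P5@Q0 runs 1, rem=0, completes. Q0=[] Q1=[P1] Q2=[]
t=38-39: P1@Q1 runs 1, rem=0, completes. Q0=[] Q1=[] Q2=[]

Answer: P3,P2,P4,P5,P1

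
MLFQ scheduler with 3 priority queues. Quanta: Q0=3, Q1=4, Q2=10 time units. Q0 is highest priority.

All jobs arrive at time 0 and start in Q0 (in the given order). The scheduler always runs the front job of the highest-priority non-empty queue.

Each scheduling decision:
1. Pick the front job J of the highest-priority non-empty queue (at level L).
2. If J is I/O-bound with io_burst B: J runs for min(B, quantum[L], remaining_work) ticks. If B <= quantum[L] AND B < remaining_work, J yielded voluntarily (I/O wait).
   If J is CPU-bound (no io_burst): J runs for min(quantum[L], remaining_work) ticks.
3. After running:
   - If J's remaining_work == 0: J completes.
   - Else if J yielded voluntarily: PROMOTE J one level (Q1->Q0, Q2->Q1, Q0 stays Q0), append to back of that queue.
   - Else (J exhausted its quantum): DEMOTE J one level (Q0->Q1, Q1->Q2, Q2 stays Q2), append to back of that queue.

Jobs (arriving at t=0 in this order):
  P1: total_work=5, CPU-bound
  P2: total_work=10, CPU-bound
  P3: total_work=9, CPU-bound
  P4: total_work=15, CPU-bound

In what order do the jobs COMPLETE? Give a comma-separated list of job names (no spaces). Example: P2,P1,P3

t=0-3: P1@Q0 runs 3, rem=2, quantum used, demote→Q1. Q0=[P2,P3,P4] Q1=[P1] Q2=[]
t=3-6: P2@Q0 runs 3, rem=7, quantum used, demote→Q1. Q0=[P3,P4] Q1=[P1,P2] Q2=[]
t=6-9: P3@Q0 runs 3, rem=6, quantum used, demote→Q1. Q0=[P4] Q1=[P1,P2,P3] Q2=[]
t=9-12: P4@Q0 runs 3, rem=12, quantum used, demote→Q1. Q0=[] Q1=[P1,P2,P3,P4] Q2=[]
t=12-14: P1@Q1 runs 2, rem=0, completes. Q0=[] Q1=[P2,P3,P4] Q2=[]
t=14-18: P2@Q1 runs 4, rem=3, quantum used, demote→Q2. Q0=[] Q1=[P3,P4] Q2=[P2]
t=18-22: P3@Q1 runs 4, rem=2, quantum used, demote→Q2. Q0=[] Q1=[P4] Q2=[P2,P3]
t=22-26: P4@Q1 runs 4, rem=8, quantum used, demote→Q2. Q0=[] Q1=[] Q2=[P2,P3,P4]
t=26-29: P2@Q2 runs 3, rem=0, completes. Q0=[] Q1=[] Q2=[P3,P4]
t=29-31: P3@Q2 runs 2, rem=0, completes. Q0=[] Q1=[] Q2=[P4]
t=31-39: P4@Q2 runs 8, rem=0, completes. Q0=[] Q1=[] Q2=[]

Answer: P1,P2,P3,P4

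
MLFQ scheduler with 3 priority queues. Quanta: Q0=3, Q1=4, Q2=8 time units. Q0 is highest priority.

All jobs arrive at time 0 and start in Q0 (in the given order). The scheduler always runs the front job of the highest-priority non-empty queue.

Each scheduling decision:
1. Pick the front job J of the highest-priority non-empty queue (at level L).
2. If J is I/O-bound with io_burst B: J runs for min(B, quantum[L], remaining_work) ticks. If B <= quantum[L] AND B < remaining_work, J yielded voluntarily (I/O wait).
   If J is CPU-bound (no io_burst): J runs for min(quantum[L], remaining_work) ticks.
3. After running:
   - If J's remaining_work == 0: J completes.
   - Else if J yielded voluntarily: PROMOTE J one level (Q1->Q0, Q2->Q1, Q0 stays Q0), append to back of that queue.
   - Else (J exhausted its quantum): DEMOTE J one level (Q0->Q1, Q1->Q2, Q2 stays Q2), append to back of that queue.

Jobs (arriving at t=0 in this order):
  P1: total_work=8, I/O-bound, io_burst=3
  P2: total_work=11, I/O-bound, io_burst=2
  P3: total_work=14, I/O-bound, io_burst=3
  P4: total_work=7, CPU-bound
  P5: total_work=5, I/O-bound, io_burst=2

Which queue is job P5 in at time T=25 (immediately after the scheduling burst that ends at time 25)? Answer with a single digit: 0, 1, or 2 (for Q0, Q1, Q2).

t=0-3: P1@Q0 runs 3, rem=5, I/O yield, promote→Q0. Q0=[P2,P3,P4,P5,P1] Q1=[] Q2=[]
t=3-5: P2@Q0 runs 2, rem=9, I/O yield, promote→Q0. Q0=[P3,P4,P5,P1,P2] Q1=[] Q2=[]
t=5-8: P3@Q0 runs 3, rem=11, I/O yield, promote→Q0. Q0=[P4,P5,P1,P2,P3] Q1=[] Q2=[]
t=8-11: P4@Q0 runs 3, rem=4, quantum used, demote→Q1. Q0=[P5,P1,P2,P3] Q1=[P4] Q2=[]
t=11-13: P5@Q0 runs 2, rem=3, I/O yield, promote→Q0. Q0=[P1,P2,P3,P5] Q1=[P4] Q2=[]
t=13-16: P1@Q0 runs 3, rem=2, I/O yield, promote→Q0. Q0=[P2,P3,P5,P1] Q1=[P4] Q2=[]
t=16-18: P2@Q0 runs 2, rem=7, I/O yield, promote→Q0. Q0=[P3,P5,P1,P2] Q1=[P4] Q2=[]
t=18-21: P3@Q0 runs 3, rem=8, I/O yield, promote→Q0. Q0=[P5,P1,P2,P3] Q1=[P4] Q2=[]
t=21-23: P5@Q0 runs 2, rem=1, I/O yield, promote→Q0. Q0=[P1,P2,P3,P5] Q1=[P4] Q2=[]
t=23-25: P1@Q0 runs 2, rem=0, completes. Q0=[P2,P3,P5] Q1=[P4] Q2=[]
t=25-27: P2@Q0 runs 2, rem=5, I/O yield, promote→Q0. Q0=[P3,P5,P2] Q1=[P4] Q2=[]
t=27-30: P3@Q0 runs 3, rem=5, I/O yield, promote→Q0. Q0=[P5,P2,P3] Q1=[P4] Q2=[]
t=30-31: P5@Q0 runs 1, rem=0, completes. Q0=[P2,P3] Q1=[P4] Q2=[]
t=31-33: P2@Q0 runs 2, rem=3, I/O yield, promote→Q0. Q0=[P3,P2] Q1=[P4] Q2=[]
t=33-36: P3@Q0 runs 3, rem=2, I/O yield, promote→Q0. Q0=[P2,P3] Q1=[P4] Q2=[]
t=36-38: P2@Q0 runs 2, rem=1, I/O yield, promote→Q0. Q0=[P3,P2] Q1=[P4] Q2=[]
t=38-40: P3@Q0 runs 2, rem=0, completes. Q0=[P2] Q1=[P4] Q2=[]
t=40-41: P2@Q0 runs 1, rem=0, completes. Q0=[] Q1=[P4] Q2=[]
t=41-45: P4@Q1 runs 4, rem=0, completes. Q0=[] Q1=[] Q2=[]

Answer: 0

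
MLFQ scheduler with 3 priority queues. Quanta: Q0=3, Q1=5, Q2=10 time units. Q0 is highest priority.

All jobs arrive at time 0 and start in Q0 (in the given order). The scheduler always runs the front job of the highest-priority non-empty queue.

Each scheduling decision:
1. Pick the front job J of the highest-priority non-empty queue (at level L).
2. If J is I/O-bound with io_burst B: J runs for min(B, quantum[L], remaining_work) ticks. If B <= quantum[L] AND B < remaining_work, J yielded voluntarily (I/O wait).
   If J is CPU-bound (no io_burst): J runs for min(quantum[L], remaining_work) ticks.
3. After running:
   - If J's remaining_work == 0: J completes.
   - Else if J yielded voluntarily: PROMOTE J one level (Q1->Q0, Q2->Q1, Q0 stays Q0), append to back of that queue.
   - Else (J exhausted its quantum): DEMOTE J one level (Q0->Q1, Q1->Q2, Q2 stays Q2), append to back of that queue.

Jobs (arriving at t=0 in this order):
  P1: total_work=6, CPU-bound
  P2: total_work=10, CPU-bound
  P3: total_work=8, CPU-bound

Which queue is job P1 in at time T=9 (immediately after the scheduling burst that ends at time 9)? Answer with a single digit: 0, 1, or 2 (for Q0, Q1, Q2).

Answer: 1

Derivation:
t=0-3: P1@Q0 runs 3, rem=3, quantum used, demote→Q1. Q0=[P2,P3] Q1=[P1] Q2=[]
t=3-6: P2@Q0 runs 3, rem=7, quantum used, demote→Q1. Q0=[P3] Q1=[P1,P2] Q2=[]
t=6-9: P3@Q0 runs 3, rem=5, quantum used, demote→Q1. Q0=[] Q1=[P1,P2,P3] Q2=[]
t=9-12: P1@Q1 runs 3, rem=0, completes. Q0=[] Q1=[P2,P3] Q2=[]
t=12-17: P2@Q1 runs 5, rem=2, quantum used, demote→Q2. Q0=[] Q1=[P3] Q2=[P2]
t=17-22: P3@Q1 runs 5, rem=0, completes. Q0=[] Q1=[] Q2=[P2]
t=22-24: P2@Q2 runs 2, rem=0, completes. Q0=[] Q1=[] Q2=[]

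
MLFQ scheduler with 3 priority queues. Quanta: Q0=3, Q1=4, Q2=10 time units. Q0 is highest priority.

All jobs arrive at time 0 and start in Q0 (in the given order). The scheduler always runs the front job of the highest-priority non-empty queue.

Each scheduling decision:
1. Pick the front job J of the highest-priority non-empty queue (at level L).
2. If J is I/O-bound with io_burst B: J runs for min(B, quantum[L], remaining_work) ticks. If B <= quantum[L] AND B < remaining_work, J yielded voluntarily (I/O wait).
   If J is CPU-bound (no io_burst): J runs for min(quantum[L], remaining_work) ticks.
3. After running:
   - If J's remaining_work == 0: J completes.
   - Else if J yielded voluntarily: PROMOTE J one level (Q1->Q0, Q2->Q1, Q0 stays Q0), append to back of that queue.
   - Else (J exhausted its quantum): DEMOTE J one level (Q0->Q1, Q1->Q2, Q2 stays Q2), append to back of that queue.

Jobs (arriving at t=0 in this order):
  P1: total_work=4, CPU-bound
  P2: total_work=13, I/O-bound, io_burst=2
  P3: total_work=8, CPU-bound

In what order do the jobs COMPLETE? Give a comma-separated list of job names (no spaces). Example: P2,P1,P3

t=0-3: P1@Q0 runs 3, rem=1, quantum used, demote→Q1. Q0=[P2,P3] Q1=[P1] Q2=[]
t=3-5: P2@Q0 runs 2, rem=11, I/O yield, promote→Q0. Q0=[P3,P2] Q1=[P1] Q2=[]
t=5-8: P3@Q0 runs 3, rem=5, quantum used, demote→Q1. Q0=[P2] Q1=[P1,P3] Q2=[]
t=8-10: P2@Q0 runs 2, rem=9, I/O yield, promote→Q0. Q0=[P2] Q1=[P1,P3] Q2=[]
t=10-12: P2@Q0 runs 2, rem=7, I/O yield, promote→Q0. Q0=[P2] Q1=[P1,P3] Q2=[]
t=12-14: P2@Q0 runs 2, rem=5, I/O yield, promote→Q0. Q0=[P2] Q1=[P1,P3] Q2=[]
t=14-16: P2@Q0 runs 2, rem=3, I/O yield, promote→Q0. Q0=[P2] Q1=[P1,P3] Q2=[]
t=16-18: P2@Q0 runs 2, rem=1, I/O yield, promote→Q0. Q0=[P2] Q1=[P1,P3] Q2=[]
t=18-19: P2@Q0 runs 1, rem=0, completes. Q0=[] Q1=[P1,P3] Q2=[]
t=19-20: P1@Q1 runs 1, rem=0, completes. Q0=[] Q1=[P3] Q2=[]
t=20-24: P3@Q1 runs 4, rem=1, quantum used, demote→Q2. Q0=[] Q1=[] Q2=[P3]
t=24-25: P3@Q2 runs 1, rem=0, completes. Q0=[] Q1=[] Q2=[]

Answer: P2,P1,P3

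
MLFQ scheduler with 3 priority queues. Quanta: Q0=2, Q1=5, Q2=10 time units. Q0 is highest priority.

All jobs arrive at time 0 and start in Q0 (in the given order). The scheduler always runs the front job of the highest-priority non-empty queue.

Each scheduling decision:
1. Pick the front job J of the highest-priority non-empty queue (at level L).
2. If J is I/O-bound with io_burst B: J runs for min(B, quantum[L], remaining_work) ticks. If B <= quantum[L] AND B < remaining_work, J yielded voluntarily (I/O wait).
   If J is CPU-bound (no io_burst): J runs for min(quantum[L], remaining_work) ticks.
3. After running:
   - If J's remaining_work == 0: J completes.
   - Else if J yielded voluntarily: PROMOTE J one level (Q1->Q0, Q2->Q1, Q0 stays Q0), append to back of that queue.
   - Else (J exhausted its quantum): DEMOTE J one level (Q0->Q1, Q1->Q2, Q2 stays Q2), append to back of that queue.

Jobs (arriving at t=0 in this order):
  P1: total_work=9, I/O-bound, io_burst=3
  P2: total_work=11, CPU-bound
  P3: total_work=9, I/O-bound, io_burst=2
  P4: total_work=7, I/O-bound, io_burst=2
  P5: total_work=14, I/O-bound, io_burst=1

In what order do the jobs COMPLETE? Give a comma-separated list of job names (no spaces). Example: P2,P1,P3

t=0-2: P1@Q0 runs 2, rem=7, quantum used, demote→Q1. Q0=[P2,P3,P4,P5] Q1=[P1] Q2=[]
t=2-4: P2@Q0 runs 2, rem=9, quantum used, demote→Q1. Q0=[P3,P4,P5] Q1=[P1,P2] Q2=[]
t=4-6: P3@Q0 runs 2, rem=7, I/O yield, promote→Q0. Q0=[P4,P5,P3] Q1=[P1,P2] Q2=[]
t=6-8: P4@Q0 runs 2, rem=5, I/O yield, promote→Q0. Q0=[P5,P3,P4] Q1=[P1,P2] Q2=[]
t=8-9: P5@Q0 runs 1, rem=13, I/O yield, promote→Q0. Q0=[P3,P4,P5] Q1=[P1,P2] Q2=[]
t=9-11: P3@Q0 runs 2, rem=5, I/O yield, promote→Q0. Q0=[P4,P5,P3] Q1=[P1,P2] Q2=[]
t=11-13: P4@Q0 runs 2, rem=3, I/O yield, promote→Q0. Q0=[P5,P3,P4] Q1=[P1,P2] Q2=[]
t=13-14: P5@Q0 runs 1, rem=12, I/O yield, promote→Q0. Q0=[P3,P4,P5] Q1=[P1,P2] Q2=[]
t=14-16: P3@Q0 runs 2, rem=3, I/O yield, promote→Q0. Q0=[P4,P5,P3] Q1=[P1,P2] Q2=[]
t=16-18: P4@Q0 runs 2, rem=1, I/O yield, promote→Q0. Q0=[P5,P3,P4] Q1=[P1,P2] Q2=[]
t=18-19: P5@Q0 runs 1, rem=11, I/O yield, promote→Q0. Q0=[P3,P4,P5] Q1=[P1,P2] Q2=[]
t=19-21: P3@Q0 runs 2, rem=1, I/O yield, promote→Q0. Q0=[P4,P5,P3] Q1=[P1,P2] Q2=[]
t=21-22: P4@Q0 runs 1, rem=0, completes. Q0=[P5,P3] Q1=[P1,P2] Q2=[]
t=22-23: P5@Q0 runs 1, rem=10, I/O yield, promote→Q0. Q0=[P3,P5] Q1=[P1,P2] Q2=[]
t=23-24: P3@Q0 runs 1, rem=0, completes. Q0=[P5] Q1=[P1,P2] Q2=[]
t=24-25: P5@Q0 runs 1, rem=9, I/O yield, promote→Q0. Q0=[P5] Q1=[P1,P2] Q2=[]
t=25-26: P5@Q0 runs 1, rem=8, I/O yield, promote→Q0. Q0=[P5] Q1=[P1,P2] Q2=[]
t=26-27: P5@Q0 runs 1, rem=7, I/O yield, promote→Q0. Q0=[P5] Q1=[P1,P2] Q2=[]
t=27-28: P5@Q0 runs 1, rem=6, I/O yield, promote→Q0. Q0=[P5] Q1=[P1,P2] Q2=[]
t=28-29: P5@Q0 runs 1, rem=5, I/O yield, promote→Q0. Q0=[P5] Q1=[P1,P2] Q2=[]
t=29-30: P5@Q0 runs 1, rem=4, I/O yield, promote→Q0. Q0=[P5] Q1=[P1,P2] Q2=[]
t=30-31: P5@Q0 runs 1, rem=3, I/O yield, promote→Q0. Q0=[P5] Q1=[P1,P2] Q2=[]
t=31-32: P5@Q0 runs 1, rem=2, I/O yield, promote→Q0. Q0=[P5] Q1=[P1,P2] Q2=[]
t=32-33: P5@Q0 runs 1, rem=1, I/O yield, promote→Q0. Q0=[P5] Q1=[P1,P2] Q2=[]
t=33-34: P5@Q0 runs 1, rem=0, completes. Q0=[] Q1=[P1,P2] Q2=[]
t=34-37: P1@Q1 runs 3, rem=4, I/O yield, promote→Q0. Q0=[P1] Q1=[P2] Q2=[]
t=37-39: P1@Q0 runs 2, rem=2, quantum used, demote→Q1. Q0=[] Q1=[P2,P1] Q2=[]
t=39-44: P2@Q1 runs 5, rem=4, quantum used, demote→Q2. Q0=[] Q1=[P1] Q2=[P2]
t=44-46: P1@Q1 runs 2, rem=0, completes. Q0=[] Q1=[] Q2=[P2]
t=46-50: P2@Q2 runs 4, rem=0, completes. Q0=[] Q1=[] Q2=[]

Answer: P4,P3,P5,P1,P2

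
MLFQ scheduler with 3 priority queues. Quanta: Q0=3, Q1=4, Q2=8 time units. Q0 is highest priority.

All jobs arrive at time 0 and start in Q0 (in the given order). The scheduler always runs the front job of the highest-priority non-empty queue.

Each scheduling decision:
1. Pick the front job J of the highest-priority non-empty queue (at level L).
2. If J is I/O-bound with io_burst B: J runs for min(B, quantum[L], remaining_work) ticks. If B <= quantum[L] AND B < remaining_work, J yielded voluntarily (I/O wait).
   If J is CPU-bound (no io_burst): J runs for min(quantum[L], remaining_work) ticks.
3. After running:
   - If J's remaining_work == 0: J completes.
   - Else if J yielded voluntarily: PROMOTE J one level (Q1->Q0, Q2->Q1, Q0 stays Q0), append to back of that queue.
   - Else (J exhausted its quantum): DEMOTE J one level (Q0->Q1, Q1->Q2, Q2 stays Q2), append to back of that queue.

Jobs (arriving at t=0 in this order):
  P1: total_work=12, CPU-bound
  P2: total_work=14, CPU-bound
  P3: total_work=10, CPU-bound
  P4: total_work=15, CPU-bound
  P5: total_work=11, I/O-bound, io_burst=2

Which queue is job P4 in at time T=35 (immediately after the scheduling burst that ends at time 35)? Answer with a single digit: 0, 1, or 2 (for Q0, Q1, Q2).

Answer: 1

Derivation:
t=0-3: P1@Q0 runs 3, rem=9, quantum used, demote→Q1. Q0=[P2,P3,P4,P5] Q1=[P1] Q2=[]
t=3-6: P2@Q0 runs 3, rem=11, quantum used, demote→Q1. Q0=[P3,P4,P5] Q1=[P1,P2] Q2=[]
t=6-9: P3@Q0 runs 3, rem=7, quantum used, demote→Q1. Q0=[P4,P5] Q1=[P1,P2,P3] Q2=[]
t=9-12: P4@Q0 runs 3, rem=12, quantum used, demote→Q1. Q0=[P5] Q1=[P1,P2,P3,P4] Q2=[]
t=12-14: P5@Q0 runs 2, rem=9, I/O yield, promote→Q0. Q0=[P5] Q1=[P1,P2,P3,P4] Q2=[]
t=14-16: P5@Q0 runs 2, rem=7, I/O yield, promote→Q0. Q0=[P5] Q1=[P1,P2,P3,P4] Q2=[]
t=16-18: P5@Q0 runs 2, rem=5, I/O yield, promote→Q0. Q0=[P5] Q1=[P1,P2,P3,P4] Q2=[]
t=18-20: P5@Q0 runs 2, rem=3, I/O yield, promote→Q0. Q0=[P5] Q1=[P1,P2,P3,P4] Q2=[]
t=20-22: P5@Q0 runs 2, rem=1, I/O yield, promote→Q0. Q0=[P5] Q1=[P1,P2,P3,P4] Q2=[]
t=22-23: P5@Q0 runs 1, rem=0, completes. Q0=[] Q1=[P1,P2,P3,P4] Q2=[]
t=23-27: P1@Q1 runs 4, rem=5, quantum used, demote→Q2. Q0=[] Q1=[P2,P3,P4] Q2=[P1]
t=27-31: P2@Q1 runs 4, rem=7, quantum used, demote→Q2. Q0=[] Q1=[P3,P4] Q2=[P1,P2]
t=31-35: P3@Q1 runs 4, rem=3, quantum used, demote→Q2. Q0=[] Q1=[P4] Q2=[P1,P2,P3]
t=35-39: P4@Q1 runs 4, rem=8, quantum used, demote→Q2. Q0=[] Q1=[] Q2=[P1,P2,P3,P4]
t=39-44: P1@Q2 runs 5, rem=0, completes. Q0=[] Q1=[] Q2=[P2,P3,P4]
t=44-51: P2@Q2 runs 7, rem=0, completes. Q0=[] Q1=[] Q2=[P3,P4]
t=51-54: P3@Q2 runs 3, rem=0, completes. Q0=[] Q1=[] Q2=[P4]
t=54-62: P4@Q2 runs 8, rem=0, completes. Q0=[] Q1=[] Q2=[]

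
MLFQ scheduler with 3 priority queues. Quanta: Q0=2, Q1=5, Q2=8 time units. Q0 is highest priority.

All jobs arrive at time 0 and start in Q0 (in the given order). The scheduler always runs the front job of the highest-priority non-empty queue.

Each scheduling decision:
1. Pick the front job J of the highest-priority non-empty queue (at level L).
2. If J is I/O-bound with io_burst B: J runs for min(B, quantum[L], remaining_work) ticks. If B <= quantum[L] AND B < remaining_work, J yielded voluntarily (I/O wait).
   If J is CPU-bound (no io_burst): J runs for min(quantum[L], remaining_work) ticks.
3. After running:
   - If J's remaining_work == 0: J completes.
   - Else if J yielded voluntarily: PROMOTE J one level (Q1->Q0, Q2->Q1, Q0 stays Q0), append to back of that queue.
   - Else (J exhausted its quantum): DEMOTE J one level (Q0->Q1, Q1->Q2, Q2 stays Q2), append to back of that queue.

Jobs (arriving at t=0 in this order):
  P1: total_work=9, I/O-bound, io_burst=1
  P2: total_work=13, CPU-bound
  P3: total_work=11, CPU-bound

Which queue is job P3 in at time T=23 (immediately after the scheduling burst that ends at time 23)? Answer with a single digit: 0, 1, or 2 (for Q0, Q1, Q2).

t=0-1: P1@Q0 runs 1, rem=8, I/O yield, promote→Q0. Q0=[P2,P3,P1] Q1=[] Q2=[]
t=1-3: P2@Q0 runs 2, rem=11, quantum used, demote→Q1. Q0=[P3,P1] Q1=[P2] Q2=[]
t=3-5: P3@Q0 runs 2, rem=9, quantum used, demote→Q1. Q0=[P1] Q1=[P2,P3] Q2=[]
t=5-6: P1@Q0 runs 1, rem=7, I/O yield, promote→Q0. Q0=[P1] Q1=[P2,P3] Q2=[]
t=6-7: P1@Q0 runs 1, rem=6, I/O yield, promote→Q0. Q0=[P1] Q1=[P2,P3] Q2=[]
t=7-8: P1@Q0 runs 1, rem=5, I/O yield, promote→Q0. Q0=[P1] Q1=[P2,P3] Q2=[]
t=8-9: P1@Q0 runs 1, rem=4, I/O yield, promote→Q0. Q0=[P1] Q1=[P2,P3] Q2=[]
t=9-10: P1@Q0 runs 1, rem=3, I/O yield, promote→Q0. Q0=[P1] Q1=[P2,P3] Q2=[]
t=10-11: P1@Q0 runs 1, rem=2, I/O yield, promote→Q0. Q0=[P1] Q1=[P2,P3] Q2=[]
t=11-12: P1@Q0 runs 1, rem=1, I/O yield, promote→Q0. Q0=[P1] Q1=[P2,P3] Q2=[]
t=12-13: P1@Q0 runs 1, rem=0, completes. Q0=[] Q1=[P2,P3] Q2=[]
t=13-18: P2@Q1 runs 5, rem=6, quantum used, demote→Q2. Q0=[] Q1=[P3] Q2=[P2]
t=18-23: P3@Q1 runs 5, rem=4, quantum used, demote→Q2. Q0=[] Q1=[] Q2=[P2,P3]
t=23-29: P2@Q2 runs 6, rem=0, completes. Q0=[] Q1=[] Q2=[P3]
t=29-33: P3@Q2 runs 4, rem=0, completes. Q0=[] Q1=[] Q2=[]

Answer: 2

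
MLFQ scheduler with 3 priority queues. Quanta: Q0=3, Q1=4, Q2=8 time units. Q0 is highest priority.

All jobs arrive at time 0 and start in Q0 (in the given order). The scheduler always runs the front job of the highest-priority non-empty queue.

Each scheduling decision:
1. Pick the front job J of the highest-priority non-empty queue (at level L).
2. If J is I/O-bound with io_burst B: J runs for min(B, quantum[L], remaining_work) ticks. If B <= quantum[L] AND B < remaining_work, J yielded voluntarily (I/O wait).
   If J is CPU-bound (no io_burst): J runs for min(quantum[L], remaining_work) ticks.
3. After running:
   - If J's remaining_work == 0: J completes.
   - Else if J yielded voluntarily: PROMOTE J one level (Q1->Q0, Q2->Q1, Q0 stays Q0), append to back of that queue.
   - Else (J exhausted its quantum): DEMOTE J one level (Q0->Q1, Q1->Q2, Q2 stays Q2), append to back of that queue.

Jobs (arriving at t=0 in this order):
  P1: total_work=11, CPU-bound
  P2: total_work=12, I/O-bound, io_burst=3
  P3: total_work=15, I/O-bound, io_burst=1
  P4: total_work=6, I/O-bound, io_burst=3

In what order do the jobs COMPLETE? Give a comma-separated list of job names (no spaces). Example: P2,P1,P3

t=0-3: P1@Q0 runs 3, rem=8, quantum used, demote→Q1. Q0=[P2,P3,P4] Q1=[P1] Q2=[]
t=3-6: P2@Q0 runs 3, rem=9, I/O yield, promote→Q0. Q0=[P3,P4,P2] Q1=[P1] Q2=[]
t=6-7: P3@Q0 runs 1, rem=14, I/O yield, promote→Q0. Q0=[P4,P2,P3] Q1=[P1] Q2=[]
t=7-10: P4@Q0 runs 3, rem=3, I/O yield, promote→Q0. Q0=[P2,P3,P4] Q1=[P1] Q2=[]
t=10-13: P2@Q0 runs 3, rem=6, I/O yield, promote→Q0. Q0=[P3,P4,P2] Q1=[P1] Q2=[]
t=13-14: P3@Q0 runs 1, rem=13, I/O yield, promote→Q0. Q0=[P4,P2,P3] Q1=[P1] Q2=[]
t=14-17: P4@Q0 runs 3, rem=0, completes. Q0=[P2,P3] Q1=[P1] Q2=[]
t=17-20: P2@Q0 runs 3, rem=3, I/O yield, promote→Q0. Q0=[P3,P2] Q1=[P1] Q2=[]
t=20-21: P3@Q0 runs 1, rem=12, I/O yield, promote→Q0. Q0=[P2,P3] Q1=[P1] Q2=[]
t=21-24: P2@Q0 runs 3, rem=0, completes. Q0=[P3] Q1=[P1] Q2=[]
t=24-25: P3@Q0 runs 1, rem=11, I/O yield, promote→Q0. Q0=[P3] Q1=[P1] Q2=[]
t=25-26: P3@Q0 runs 1, rem=10, I/O yield, promote→Q0. Q0=[P3] Q1=[P1] Q2=[]
t=26-27: P3@Q0 runs 1, rem=9, I/O yield, promote→Q0. Q0=[P3] Q1=[P1] Q2=[]
t=27-28: P3@Q0 runs 1, rem=8, I/O yield, promote→Q0. Q0=[P3] Q1=[P1] Q2=[]
t=28-29: P3@Q0 runs 1, rem=7, I/O yield, promote→Q0. Q0=[P3] Q1=[P1] Q2=[]
t=29-30: P3@Q0 runs 1, rem=6, I/O yield, promote→Q0. Q0=[P3] Q1=[P1] Q2=[]
t=30-31: P3@Q0 runs 1, rem=5, I/O yield, promote→Q0. Q0=[P3] Q1=[P1] Q2=[]
t=31-32: P3@Q0 runs 1, rem=4, I/O yield, promote→Q0. Q0=[P3] Q1=[P1] Q2=[]
t=32-33: P3@Q0 runs 1, rem=3, I/O yield, promote→Q0. Q0=[P3] Q1=[P1] Q2=[]
t=33-34: P3@Q0 runs 1, rem=2, I/O yield, promote→Q0. Q0=[P3] Q1=[P1] Q2=[]
t=34-35: P3@Q0 runs 1, rem=1, I/O yield, promote→Q0. Q0=[P3] Q1=[P1] Q2=[]
t=35-36: P3@Q0 runs 1, rem=0, completes. Q0=[] Q1=[P1] Q2=[]
t=36-40: P1@Q1 runs 4, rem=4, quantum used, demote→Q2. Q0=[] Q1=[] Q2=[P1]
t=40-44: P1@Q2 runs 4, rem=0, completes. Q0=[] Q1=[] Q2=[]

Answer: P4,P2,P3,P1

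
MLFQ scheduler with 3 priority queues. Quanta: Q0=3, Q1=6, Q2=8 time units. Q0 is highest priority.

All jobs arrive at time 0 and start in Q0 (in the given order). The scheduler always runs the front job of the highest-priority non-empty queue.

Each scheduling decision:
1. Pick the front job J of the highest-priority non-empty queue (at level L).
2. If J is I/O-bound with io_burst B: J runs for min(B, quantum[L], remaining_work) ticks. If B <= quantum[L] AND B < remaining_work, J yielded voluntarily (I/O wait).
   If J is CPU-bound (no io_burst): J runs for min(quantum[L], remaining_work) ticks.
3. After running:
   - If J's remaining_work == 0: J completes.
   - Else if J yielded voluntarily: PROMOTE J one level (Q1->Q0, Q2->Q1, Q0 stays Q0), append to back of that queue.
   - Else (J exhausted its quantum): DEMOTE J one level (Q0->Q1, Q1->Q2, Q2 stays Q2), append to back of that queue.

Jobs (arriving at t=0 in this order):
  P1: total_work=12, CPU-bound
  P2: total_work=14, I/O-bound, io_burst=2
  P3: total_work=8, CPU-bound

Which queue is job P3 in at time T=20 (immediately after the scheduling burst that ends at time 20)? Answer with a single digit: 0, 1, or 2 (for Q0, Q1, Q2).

t=0-3: P1@Q0 runs 3, rem=9, quantum used, demote→Q1. Q0=[P2,P3] Q1=[P1] Q2=[]
t=3-5: P2@Q0 runs 2, rem=12, I/O yield, promote→Q0. Q0=[P3,P2] Q1=[P1] Q2=[]
t=5-8: P3@Q0 runs 3, rem=5, quantum used, demote→Q1. Q0=[P2] Q1=[P1,P3] Q2=[]
t=8-10: P2@Q0 runs 2, rem=10, I/O yield, promote→Q0. Q0=[P2] Q1=[P1,P3] Q2=[]
t=10-12: P2@Q0 runs 2, rem=8, I/O yield, promote→Q0. Q0=[P2] Q1=[P1,P3] Q2=[]
t=12-14: P2@Q0 runs 2, rem=6, I/O yield, promote→Q0. Q0=[P2] Q1=[P1,P3] Q2=[]
t=14-16: P2@Q0 runs 2, rem=4, I/O yield, promote→Q0. Q0=[P2] Q1=[P1,P3] Q2=[]
t=16-18: P2@Q0 runs 2, rem=2, I/O yield, promote→Q0. Q0=[P2] Q1=[P1,P3] Q2=[]
t=18-20: P2@Q0 runs 2, rem=0, completes. Q0=[] Q1=[P1,P3] Q2=[]
t=20-26: P1@Q1 runs 6, rem=3, quantum used, demote→Q2. Q0=[] Q1=[P3] Q2=[P1]
t=26-31: P3@Q1 runs 5, rem=0, completes. Q0=[] Q1=[] Q2=[P1]
t=31-34: P1@Q2 runs 3, rem=0, completes. Q0=[] Q1=[] Q2=[]

Answer: 1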